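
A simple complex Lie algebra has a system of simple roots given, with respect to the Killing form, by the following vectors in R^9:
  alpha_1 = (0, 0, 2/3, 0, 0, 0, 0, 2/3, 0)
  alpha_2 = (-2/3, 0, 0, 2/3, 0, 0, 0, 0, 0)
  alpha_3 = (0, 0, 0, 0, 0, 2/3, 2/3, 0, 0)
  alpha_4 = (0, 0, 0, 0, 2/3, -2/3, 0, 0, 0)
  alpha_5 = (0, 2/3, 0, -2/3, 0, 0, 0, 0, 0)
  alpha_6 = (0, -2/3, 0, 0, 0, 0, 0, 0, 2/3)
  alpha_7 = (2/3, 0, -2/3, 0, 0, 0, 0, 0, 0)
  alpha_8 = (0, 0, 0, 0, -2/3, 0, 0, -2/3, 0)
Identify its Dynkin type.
Compute the Cartan integers a_ij = 2(alpha_i, alpha_j)/(alpha_j, alpha_j); the resulting 8x8 Cartan matrix is
[[2, 0, 0, 0, 0, 0, -1, -1], [0, 2, 0, 0, -1, 0, -1, 0], [0, 0, 2, -1, 0, 0, 0, 0], [0, 0, -1, 2, 0, 0, 0, -1], [0, -1, 0, 0, 2, -1, 0, 0], [0, 0, 0, 0, -1, 2, 0, 0], [-1, -1, 0, 0, 0, 0, 2, 0], [-1, 0, 0, -1, 0, 0, 0, 2]].
All simple roots have the same length, so the diagram is simply laced. The associated Dynkin diagram is a chain of 8 nodes with single edges (A_8), so the type is A_8 (the algebra sl(9)).

A_8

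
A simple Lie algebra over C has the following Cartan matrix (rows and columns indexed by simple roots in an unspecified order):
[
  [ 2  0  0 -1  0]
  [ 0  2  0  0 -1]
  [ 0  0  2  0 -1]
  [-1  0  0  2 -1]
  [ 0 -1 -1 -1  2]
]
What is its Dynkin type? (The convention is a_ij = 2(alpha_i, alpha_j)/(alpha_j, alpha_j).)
type D_5

The matrix has rank 5 with 2's on the diagonal. Reading the off-diagonal entries as Dynkin edges (a single edge where a_ij = a_ji = -1; a double or triple edge where a_ij * a_ji = 2 or 3), the diagram is a chain of 3 nodes with a fork of two nodes at one end (D_5). One simple-root ordering that puts it in standard form is (alpha_1, alpha_4, alpha_5, alpha_3, alpha_2). So the algebra is type D_5, i.e. so(10).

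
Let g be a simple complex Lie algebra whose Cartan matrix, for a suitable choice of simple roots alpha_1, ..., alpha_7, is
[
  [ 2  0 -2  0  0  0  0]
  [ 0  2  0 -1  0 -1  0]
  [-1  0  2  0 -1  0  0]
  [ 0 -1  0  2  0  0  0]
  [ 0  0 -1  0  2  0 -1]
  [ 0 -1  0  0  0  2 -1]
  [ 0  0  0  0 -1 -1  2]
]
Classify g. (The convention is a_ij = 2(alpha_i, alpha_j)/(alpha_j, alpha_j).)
C_7 (sp(14))

The matrix has rank 7 with 2's on the diagonal. Reading the off-diagonal entries as Dynkin edges (a single edge where a_ij = a_ji = -1; a double or triple edge where a_ij * a_ji = 2 or 3), the diagram is a chain of 7 nodes with a double edge at one end; the terminal node there is the unique long simple root (C_7). One simple-root ordering that puts it in standard form is (alpha_4, alpha_2, alpha_6, alpha_7, alpha_5, alpha_3, alpha_1). So the algebra is type C_7, i.e. sp(14).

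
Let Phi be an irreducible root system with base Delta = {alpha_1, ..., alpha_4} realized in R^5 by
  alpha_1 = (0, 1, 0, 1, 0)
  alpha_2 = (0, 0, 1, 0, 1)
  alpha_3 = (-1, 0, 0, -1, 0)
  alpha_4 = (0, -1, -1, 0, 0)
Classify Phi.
A_4 (sl(5))

Compute the Cartan integers a_ij = 2(alpha_i, alpha_j)/(alpha_j, alpha_j); the resulting 4x4 Cartan matrix is
[[2, 0, -1, -1], [0, 2, 0, -1], [-1, 0, 2, 0], [-1, -1, 0, 2]].
All simple roots have the same length, so the diagram is simply laced. The associated Dynkin diagram is a chain of 4 nodes with single edges (A_4), so the type is A_4 (the algebra sl(5)).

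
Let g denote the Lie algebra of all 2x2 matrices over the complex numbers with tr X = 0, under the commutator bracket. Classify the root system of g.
A_1

This is sl(2), which has dimension 2^2 - 1 = 3 and rank 2 - 1 = 1 (a Cartan subalgebra is the diagonal traceless matrices). In the classification of classical Lie algebras, the special linear algebra sl(n+1) has type A_n; here n = 1, so the Dynkin diagram is a chain of 1 nodes with single edges (A_1). Hence the type is A_1.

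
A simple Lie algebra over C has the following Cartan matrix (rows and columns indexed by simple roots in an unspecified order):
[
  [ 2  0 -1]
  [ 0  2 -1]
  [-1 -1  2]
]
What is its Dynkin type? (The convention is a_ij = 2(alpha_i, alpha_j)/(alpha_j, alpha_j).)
type A_3

The matrix has rank 3 with 2's on the diagonal. Reading the off-diagonal entries as Dynkin edges (a single edge where a_ij = a_ji = -1; a double or triple edge where a_ij * a_ji = 2 or 3), the diagram is a chain of 3 nodes with single edges (A_3). One simple-root ordering that puts it in standard form is (alpha_2, alpha_3, alpha_1). So the algebra is type A_3, i.e. sl(4).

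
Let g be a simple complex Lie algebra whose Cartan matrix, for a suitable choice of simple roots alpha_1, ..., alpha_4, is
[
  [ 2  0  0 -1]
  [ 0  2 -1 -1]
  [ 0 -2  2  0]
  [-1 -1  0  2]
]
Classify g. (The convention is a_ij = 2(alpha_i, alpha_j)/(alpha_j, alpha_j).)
type C_4

The matrix has rank 4 with 2's on the diagonal. Reading the off-diagonal entries as Dynkin edges (a single edge where a_ij = a_ji = -1; a double or triple edge where a_ij * a_ji = 2 or 3), the diagram is a chain of 4 nodes with a double edge at one end; the terminal node there is the unique long simple root (C_4). One simple-root ordering that puts it in standard form is (alpha_1, alpha_4, alpha_2, alpha_3). So the algebra is type C_4, i.e. sp(8).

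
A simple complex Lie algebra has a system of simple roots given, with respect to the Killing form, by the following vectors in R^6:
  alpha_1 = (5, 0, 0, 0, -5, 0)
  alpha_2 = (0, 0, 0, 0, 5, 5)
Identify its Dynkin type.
Compute the Cartan integers a_ij = 2(alpha_i, alpha_j)/(alpha_j, alpha_j); the resulting 2x2 Cartan matrix is
[[2, -1], [-1, 2]].
All simple roots have the same length, so the diagram is simply laced. The associated Dynkin diagram is a chain of 2 nodes with single edges (A_2), so the type is A_2 (the algebra sl(3)).

A2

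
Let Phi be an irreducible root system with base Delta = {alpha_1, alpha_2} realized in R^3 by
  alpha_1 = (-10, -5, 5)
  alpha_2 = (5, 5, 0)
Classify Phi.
type G_2

Compute the Cartan integers a_ij = 2(alpha_i, alpha_j)/(alpha_j, alpha_j); the resulting 2x2 Cartan matrix is
[[2, -3], [-1, 2]].
The roots have two lengths (squared-length ratio 3:1); the short ones are alpha_{2}. The associated Dynkin diagram is two nodes joined by a triple edge (G_2), so the type is G_2.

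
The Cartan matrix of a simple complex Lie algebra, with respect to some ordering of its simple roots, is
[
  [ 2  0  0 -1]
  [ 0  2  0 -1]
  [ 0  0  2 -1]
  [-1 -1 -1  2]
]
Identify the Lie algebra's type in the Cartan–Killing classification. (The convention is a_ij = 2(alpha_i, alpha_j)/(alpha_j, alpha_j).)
D_4

The matrix has rank 4 with 2's on the diagonal. Reading the off-diagonal entries as Dynkin edges (a single edge where a_ij = a_ji = -1; a double or triple edge where a_ij * a_ji = 2 or 3), the diagram is a chain of 2 nodes with a fork of two nodes at one end (D_4). One simple-root ordering that puts it in standard form is (alpha_1, alpha_4, alpha_3, alpha_2). So the algebra is type D_4, i.e. so(8).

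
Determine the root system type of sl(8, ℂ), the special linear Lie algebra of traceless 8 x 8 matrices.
A_7 (sl(8))

This is sl(8), which has dimension 8^2 - 1 = 63 and rank 8 - 1 = 7 (a Cartan subalgebra is the diagonal traceless matrices). In the classification of classical Lie algebras, the special linear algebra sl(n+1) has type A_n; here n = 7, so the Dynkin diagram is a chain of 7 nodes with single edges (A_7). Hence the type is A_7.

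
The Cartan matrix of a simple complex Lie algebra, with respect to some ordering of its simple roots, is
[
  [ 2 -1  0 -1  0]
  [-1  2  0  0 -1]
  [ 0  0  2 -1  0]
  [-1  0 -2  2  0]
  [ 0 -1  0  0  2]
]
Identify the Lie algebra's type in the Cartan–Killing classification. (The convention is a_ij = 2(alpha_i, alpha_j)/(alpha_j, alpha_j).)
The matrix has rank 5 with 2's on the diagonal. Reading the off-diagonal entries as Dynkin edges (a single edge where a_ij = a_ji = -1; a double or triple edge where a_ij * a_ji = 2 or 3), the diagram is a chain of 5 nodes with a double edge at one end; the terminal node there is the unique short simple root (B_5). One simple-root ordering that puts it in standard form is (alpha_5, alpha_2, alpha_1, alpha_4, alpha_3). So the algebra is type B_5, i.e. so(11).

B_5 (so(11))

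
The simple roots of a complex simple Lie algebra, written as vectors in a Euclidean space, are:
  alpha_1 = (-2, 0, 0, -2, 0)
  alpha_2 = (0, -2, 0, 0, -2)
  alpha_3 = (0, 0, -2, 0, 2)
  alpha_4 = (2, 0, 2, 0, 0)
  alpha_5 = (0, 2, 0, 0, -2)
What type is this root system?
Compute the Cartan integers a_ij = 2(alpha_i, alpha_j)/(alpha_j, alpha_j); the resulting 5x5 Cartan matrix is
[[2, 0, 0, -1, 0], [0, 2, -1, 0, 0], [0, -1, 2, -1, -1], [-1, 0, -1, 2, 0], [0, 0, -1, 0, 2]].
All simple roots have the same length, so the diagram is simply laced. The associated Dynkin diagram is a chain of 3 nodes with a fork of two nodes at one end (D_5), so the type is D_5 (the algebra so(10)).

D5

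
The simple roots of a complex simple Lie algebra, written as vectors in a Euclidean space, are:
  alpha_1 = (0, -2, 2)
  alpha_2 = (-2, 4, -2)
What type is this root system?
Compute the Cartan integers a_ij = 2(alpha_i, alpha_j)/(alpha_j, alpha_j); the resulting 2x2 Cartan matrix is
[[2, -1], [-3, 2]].
The roots have two lengths (squared-length ratio 3:1); the short ones are alpha_{1}. The associated Dynkin diagram is two nodes joined by a triple edge (G_2), so the type is G_2.

type G_2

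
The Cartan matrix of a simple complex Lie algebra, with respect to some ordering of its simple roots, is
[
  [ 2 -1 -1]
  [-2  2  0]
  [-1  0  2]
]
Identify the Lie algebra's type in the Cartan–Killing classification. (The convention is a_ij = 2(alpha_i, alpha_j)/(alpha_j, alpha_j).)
The matrix has rank 3 with 2's on the diagonal. Reading the off-diagonal entries as Dynkin edges (a single edge where a_ij = a_ji = -1; a double or triple edge where a_ij * a_ji = 2 or 3), the diagram is a chain of 3 nodes with a double edge at one end; the terminal node there is the unique long simple root (C_3). One simple-root ordering that puts it in standard form is (alpha_3, alpha_1, alpha_2). So the algebra is type C_3, i.e. sp(6).

C3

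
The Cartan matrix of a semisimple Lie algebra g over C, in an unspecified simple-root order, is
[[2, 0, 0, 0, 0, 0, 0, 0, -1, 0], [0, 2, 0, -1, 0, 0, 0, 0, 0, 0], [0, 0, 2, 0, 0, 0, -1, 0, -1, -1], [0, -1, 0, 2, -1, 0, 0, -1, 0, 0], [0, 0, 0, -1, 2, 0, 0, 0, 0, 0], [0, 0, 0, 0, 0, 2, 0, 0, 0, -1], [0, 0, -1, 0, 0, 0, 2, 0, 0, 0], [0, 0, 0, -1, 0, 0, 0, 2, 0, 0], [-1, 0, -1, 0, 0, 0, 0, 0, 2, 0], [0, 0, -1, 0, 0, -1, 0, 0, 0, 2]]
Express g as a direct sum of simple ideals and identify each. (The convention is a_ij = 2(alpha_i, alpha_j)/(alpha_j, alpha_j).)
D_4 (so(8)) ⊕ E_6

The diagram associated to this matrix has two connected components: the simple roots {alpha_2, alpha_4, alpha_5, alpha_8} form a chain of 2 nodes with a fork of two nodes at one end (D_4), and {alpha_1, alpha_3, alpha_6, alpha_7, alpha_9, alpha_10} form a chain of 5 nodes with one extra node attached to the third node from one end (E_6). A semisimple Lie algebra decomposes uniquely as the direct sum of simple ideals, one per connected component of its Dynkin diagram, so g ≅ D_4 ⊕ E_6 (dimension 28 + 78 = 106).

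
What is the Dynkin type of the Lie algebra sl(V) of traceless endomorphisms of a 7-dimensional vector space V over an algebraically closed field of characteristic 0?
This is sl(7), which has dimension 7^2 - 1 = 48 and rank 7 - 1 = 6 (a Cartan subalgebra is the diagonal traceless matrices). In the classification of classical Lie algebras, the special linear algebra sl(n+1) has type A_n; here n = 6, so the Dynkin diagram is a chain of 6 nodes with single edges (A_6). Hence the type is A_6.

A_6 (sl(7))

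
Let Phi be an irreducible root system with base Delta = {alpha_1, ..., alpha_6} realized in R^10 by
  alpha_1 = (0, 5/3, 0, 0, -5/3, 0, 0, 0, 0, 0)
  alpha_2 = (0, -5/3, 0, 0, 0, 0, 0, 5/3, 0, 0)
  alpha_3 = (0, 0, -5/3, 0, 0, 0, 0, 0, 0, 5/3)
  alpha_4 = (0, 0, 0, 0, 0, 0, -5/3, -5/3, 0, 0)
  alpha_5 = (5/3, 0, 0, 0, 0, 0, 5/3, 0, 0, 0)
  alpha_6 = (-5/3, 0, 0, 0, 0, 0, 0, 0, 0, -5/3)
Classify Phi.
Compute the Cartan integers a_ij = 2(alpha_i, alpha_j)/(alpha_j, alpha_j); the resulting 6x6 Cartan matrix is
[[2, -1, 0, 0, 0, 0], [-1, 2, 0, -1, 0, 0], [0, 0, 2, 0, 0, -1], [0, -1, 0, 2, -1, 0], [0, 0, 0, -1, 2, -1], [0, 0, -1, 0, -1, 2]].
All simple roots have the same length, so the diagram is simply laced. The associated Dynkin diagram is a chain of 6 nodes with single edges (A_6), so the type is A_6 (the algebra sl(7)).

A_6 (sl(7))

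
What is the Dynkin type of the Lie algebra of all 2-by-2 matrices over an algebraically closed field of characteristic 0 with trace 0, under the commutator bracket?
A1

This is sl(2), which has dimension 2^2 - 1 = 3 and rank 2 - 1 = 1 (a Cartan subalgebra is the diagonal traceless matrices). In the classification of classical Lie algebras, the special linear algebra sl(n+1) has type A_n; here n = 1, so the Dynkin diagram is a chain of 1 nodes with single edges (A_1). Hence the type is A_1.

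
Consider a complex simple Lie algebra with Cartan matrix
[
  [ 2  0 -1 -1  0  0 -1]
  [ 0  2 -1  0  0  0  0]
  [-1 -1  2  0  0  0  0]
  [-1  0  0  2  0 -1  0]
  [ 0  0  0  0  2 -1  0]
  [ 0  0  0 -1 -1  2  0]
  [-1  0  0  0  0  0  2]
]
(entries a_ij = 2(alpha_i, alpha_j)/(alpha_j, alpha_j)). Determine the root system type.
E_7

The matrix has rank 7 with 2's on the diagonal. Reading the off-diagonal entries as Dynkin edges (a single edge where a_ij = a_ji = -1; a double or triple edge where a_ij * a_ji = 2 or 3), the diagram is a chain of 6 nodes with one extra node attached to the third node from one end (E_7). One simple-root ordering that puts it in standard form is (alpha_2, alpha_7, alpha_3, alpha_1, alpha_4, alpha_6, alpha_5). So the algebra is type E_7.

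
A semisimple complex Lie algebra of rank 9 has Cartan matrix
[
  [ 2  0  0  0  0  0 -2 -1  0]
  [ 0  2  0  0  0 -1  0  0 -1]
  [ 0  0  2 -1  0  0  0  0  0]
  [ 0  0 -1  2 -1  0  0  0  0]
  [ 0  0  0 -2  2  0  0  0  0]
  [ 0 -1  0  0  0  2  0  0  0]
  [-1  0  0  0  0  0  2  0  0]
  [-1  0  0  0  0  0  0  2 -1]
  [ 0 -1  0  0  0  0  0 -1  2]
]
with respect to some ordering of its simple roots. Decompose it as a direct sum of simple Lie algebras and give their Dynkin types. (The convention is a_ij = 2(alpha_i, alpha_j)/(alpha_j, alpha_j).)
B_6 (so(13)) + C_3 (sp(6))

The diagram associated to this matrix has two connected components: the simple roots {alpha_1, alpha_2, alpha_6, alpha_7, alpha_8, alpha_9} form a chain of 6 nodes with a double edge at one end; the terminal node there is the unique short simple root (B_6), and {alpha_3, alpha_4, alpha_5} form a chain of 3 nodes with a double edge at one end; the terminal node there is the unique long simple root (C_3). A semisimple Lie algebra decomposes uniquely as the direct sum of simple ideals, one per connected component of its Dynkin diagram, so g ≅ B_6 ⊕ C_3 (dimension 78 + 21 = 99).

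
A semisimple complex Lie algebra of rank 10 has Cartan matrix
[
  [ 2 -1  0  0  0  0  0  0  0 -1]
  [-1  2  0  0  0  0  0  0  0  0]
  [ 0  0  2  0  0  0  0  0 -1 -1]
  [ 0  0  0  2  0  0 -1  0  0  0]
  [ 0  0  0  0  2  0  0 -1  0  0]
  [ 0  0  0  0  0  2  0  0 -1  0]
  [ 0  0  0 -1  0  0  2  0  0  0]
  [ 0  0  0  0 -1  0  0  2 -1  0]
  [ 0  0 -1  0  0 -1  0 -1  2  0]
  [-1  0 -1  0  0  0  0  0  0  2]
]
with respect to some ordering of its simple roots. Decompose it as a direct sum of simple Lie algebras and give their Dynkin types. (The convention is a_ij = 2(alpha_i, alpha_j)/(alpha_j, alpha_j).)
The diagram associated to this matrix has two connected components: the simple roots {alpha_4, alpha_7} form a chain of 2 nodes with single edges (A_2), and {alpha_1, alpha_2, alpha_3, alpha_5, alpha_6, alpha_8, alpha_9, alpha_10} form a chain of 7 nodes with one extra node attached to the third node from one end (E_8). A semisimple Lie algebra decomposes uniquely as the direct sum of simple ideals, one per connected component of its Dynkin diagram, so g ≅ A_2 ⊕ E_8 (dimension 8 + 248 = 256).

type A_2 + type E_8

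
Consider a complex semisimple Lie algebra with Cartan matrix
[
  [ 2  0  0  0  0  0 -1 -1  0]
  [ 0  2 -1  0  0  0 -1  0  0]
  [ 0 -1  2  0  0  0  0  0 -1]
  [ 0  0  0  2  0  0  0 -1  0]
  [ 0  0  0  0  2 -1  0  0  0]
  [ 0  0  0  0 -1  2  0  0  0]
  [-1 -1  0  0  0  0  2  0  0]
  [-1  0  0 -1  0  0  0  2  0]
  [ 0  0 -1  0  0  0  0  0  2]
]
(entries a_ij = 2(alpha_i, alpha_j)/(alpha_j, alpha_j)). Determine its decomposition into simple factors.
type A_2 ⊕ type A_7

The diagram associated to this matrix has two connected components: the simple roots {alpha_5, alpha_6} form a chain of 2 nodes with single edges (A_2), and {alpha_1, alpha_2, alpha_3, alpha_4, alpha_7, alpha_8, alpha_9} form a chain of 7 nodes with single edges (A_7). A semisimple Lie algebra decomposes uniquely as the direct sum of simple ideals, one per connected component of its Dynkin diagram, so g ≅ A_2 ⊕ A_7 (dimension 8 + 63 = 71).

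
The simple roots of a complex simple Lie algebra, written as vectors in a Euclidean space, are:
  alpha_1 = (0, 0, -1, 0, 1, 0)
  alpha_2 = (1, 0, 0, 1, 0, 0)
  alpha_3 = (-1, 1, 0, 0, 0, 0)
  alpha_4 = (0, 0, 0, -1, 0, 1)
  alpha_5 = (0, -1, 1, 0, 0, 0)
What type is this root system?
Compute the Cartan integers a_ij = 2(alpha_i, alpha_j)/(alpha_j, alpha_j); the resulting 5x5 Cartan matrix is
[[2, 0, 0, 0, -1], [0, 2, -1, -1, 0], [0, -1, 2, 0, -1], [0, -1, 0, 2, 0], [-1, 0, -1, 0, 2]].
All simple roots have the same length, so the diagram is simply laced. The associated Dynkin diagram is a chain of 5 nodes with single edges (A_5), so the type is A_5 (the algebra sl(6)).

A_5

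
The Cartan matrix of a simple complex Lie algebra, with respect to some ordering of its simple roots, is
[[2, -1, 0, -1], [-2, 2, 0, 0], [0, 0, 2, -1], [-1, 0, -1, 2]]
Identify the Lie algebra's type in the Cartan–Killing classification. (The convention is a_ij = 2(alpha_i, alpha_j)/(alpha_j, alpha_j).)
C_4 (sp(8))

The matrix has rank 4 with 2's on the diagonal. Reading the off-diagonal entries as Dynkin edges (a single edge where a_ij = a_ji = -1; a double or triple edge where a_ij * a_ji = 2 or 3), the diagram is a chain of 4 nodes with a double edge at one end; the terminal node there is the unique long simple root (C_4). One simple-root ordering that puts it in standard form is (alpha_3, alpha_4, alpha_1, alpha_2). So the algebra is type C_4, i.e. sp(8).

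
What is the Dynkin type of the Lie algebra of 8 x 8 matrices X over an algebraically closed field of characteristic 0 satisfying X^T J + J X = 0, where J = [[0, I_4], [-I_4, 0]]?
This is sp(8), which has dimension 8(8+1)/2 = 36 and rank 8/2 = 4. In the classification of classical Lie algebras, the symplectic algebra sp(2n) has type C_n; here n = 4, so the Dynkin diagram is a chain of 4 nodes with a double edge at one end; the terminal node there is the unique long simple root (C_4). Hence the type is C_4.

C_4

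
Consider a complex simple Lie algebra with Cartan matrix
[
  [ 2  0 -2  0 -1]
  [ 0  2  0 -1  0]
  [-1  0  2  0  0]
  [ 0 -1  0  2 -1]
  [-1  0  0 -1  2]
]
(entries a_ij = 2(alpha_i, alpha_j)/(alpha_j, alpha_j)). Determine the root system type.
B_5

The matrix has rank 5 with 2's on the diagonal. Reading the off-diagonal entries as Dynkin edges (a single edge where a_ij = a_ji = -1; a double or triple edge where a_ij * a_ji = 2 or 3), the diagram is a chain of 5 nodes with a double edge at one end; the terminal node there is the unique short simple root (B_5). One simple-root ordering that puts it in standard form is (alpha_2, alpha_4, alpha_5, alpha_1, alpha_3). So the algebra is type B_5, i.e. so(11).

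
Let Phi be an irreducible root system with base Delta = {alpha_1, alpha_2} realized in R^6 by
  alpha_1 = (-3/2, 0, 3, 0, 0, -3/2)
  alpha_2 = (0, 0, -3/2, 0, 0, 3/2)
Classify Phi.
Compute the Cartan integers a_ij = 2(alpha_i, alpha_j)/(alpha_j, alpha_j); the resulting 2x2 Cartan matrix is
[[2, -3], [-1, 2]].
The roots have two lengths (squared-length ratio 3:1); the short ones are alpha_{2}. The associated Dynkin diagram is two nodes joined by a triple edge (G_2), so the type is G_2.

G_2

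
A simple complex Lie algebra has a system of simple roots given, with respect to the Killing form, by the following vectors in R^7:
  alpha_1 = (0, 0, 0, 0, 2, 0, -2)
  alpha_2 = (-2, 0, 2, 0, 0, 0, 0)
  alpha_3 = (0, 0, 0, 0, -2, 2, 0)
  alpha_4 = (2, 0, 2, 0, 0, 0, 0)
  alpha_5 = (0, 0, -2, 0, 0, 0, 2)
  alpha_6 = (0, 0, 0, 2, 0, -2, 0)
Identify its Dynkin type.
D6

Compute the Cartan integers a_ij = 2(alpha_i, alpha_j)/(alpha_j, alpha_j); the resulting 6x6 Cartan matrix is
[[2, 0, -1, 0, -1, 0], [0, 2, 0, 0, -1, 0], [-1, 0, 2, 0, 0, -1], [0, 0, 0, 2, -1, 0], [-1, -1, 0, -1, 2, 0], [0, 0, -1, 0, 0, 2]].
All simple roots have the same length, so the diagram is simply laced. The associated Dynkin diagram is a chain of 4 nodes with a fork of two nodes at one end (D_6), so the type is D_6 (the algebra so(12)).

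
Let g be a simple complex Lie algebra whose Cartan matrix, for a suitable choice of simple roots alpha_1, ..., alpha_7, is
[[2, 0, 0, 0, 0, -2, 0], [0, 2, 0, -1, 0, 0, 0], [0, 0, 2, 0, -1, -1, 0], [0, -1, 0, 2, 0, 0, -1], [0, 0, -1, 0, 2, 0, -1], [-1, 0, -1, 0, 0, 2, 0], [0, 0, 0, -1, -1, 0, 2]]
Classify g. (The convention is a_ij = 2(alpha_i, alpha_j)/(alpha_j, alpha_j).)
C_7

The matrix has rank 7 with 2's on the diagonal. Reading the off-diagonal entries as Dynkin edges (a single edge where a_ij = a_ji = -1; a double or triple edge where a_ij * a_ji = 2 or 3), the diagram is a chain of 7 nodes with a double edge at one end; the terminal node there is the unique long simple root (C_7). One simple-root ordering that puts it in standard form is (alpha_2, alpha_4, alpha_7, alpha_5, alpha_3, alpha_6, alpha_1). So the algebra is type C_7, i.e. sp(14).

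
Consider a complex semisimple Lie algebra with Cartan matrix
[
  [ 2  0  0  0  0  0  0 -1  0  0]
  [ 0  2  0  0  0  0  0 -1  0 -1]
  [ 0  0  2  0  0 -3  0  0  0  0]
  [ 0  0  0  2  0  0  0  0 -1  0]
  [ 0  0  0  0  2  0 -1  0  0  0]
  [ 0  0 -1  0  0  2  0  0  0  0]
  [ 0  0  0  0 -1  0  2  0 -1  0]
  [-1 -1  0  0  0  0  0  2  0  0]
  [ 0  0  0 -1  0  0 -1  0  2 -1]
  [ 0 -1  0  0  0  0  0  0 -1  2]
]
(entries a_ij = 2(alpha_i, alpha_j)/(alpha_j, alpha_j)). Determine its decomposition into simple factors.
The diagram associated to this matrix has two connected components: the simple roots {alpha_1, alpha_2, alpha_4, alpha_5, alpha_7, alpha_8, alpha_9, alpha_10} form a chain of 7 nodes with one extra node attached to the third node from one end (E_8), and {alpha_3, alpha_6} form two nodes joined by a triple edge (G_2). A semisimple Lie algebra decomposes uniquely as the direct sum of simple ideals, one per connected component of its Dynkin diagram, so g ≅ E_8 ⊕ G_2 (dimension 248 + 14 = 262).

E_8 ⊕ G_2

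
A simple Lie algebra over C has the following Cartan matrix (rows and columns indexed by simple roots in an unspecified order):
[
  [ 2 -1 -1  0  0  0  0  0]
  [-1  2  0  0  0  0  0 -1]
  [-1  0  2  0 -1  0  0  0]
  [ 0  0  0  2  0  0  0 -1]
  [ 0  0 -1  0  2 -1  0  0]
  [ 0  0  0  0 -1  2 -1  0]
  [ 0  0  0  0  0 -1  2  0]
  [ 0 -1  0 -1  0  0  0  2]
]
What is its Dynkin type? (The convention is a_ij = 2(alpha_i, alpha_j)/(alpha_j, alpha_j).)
The matrix has rank 8 with 2's on the diagonal. Reading the off-diagonal entries as Dynkin edges (a single edge where a_ij = a_ji = -1; a double or triple edge where a_ij * a_ji = 2 or 3), the diagram is a chain of 8 nodes with single edges (A_8). One simple-root ordering that puts it in standard form is (alpha_4, alpha_8, alpha_2, alpha_1, alpha_3, alpha_5, alpha_6, alpha_7). So the algebra is type A_8, i.e. sl(9).

type A_8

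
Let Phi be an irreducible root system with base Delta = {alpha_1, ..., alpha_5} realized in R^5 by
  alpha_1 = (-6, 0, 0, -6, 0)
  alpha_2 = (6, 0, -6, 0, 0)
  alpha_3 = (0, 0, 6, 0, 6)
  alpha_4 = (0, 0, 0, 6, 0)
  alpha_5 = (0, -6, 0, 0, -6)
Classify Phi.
Compute the Cartan integers a_ij = 2(alpha_i, alpha_j)/(alpha_j, alpha_j); the resulting 5x5 Cartan matrix is
[[2, -1, 0, -2, 0], [-1, 2, -1, 0, 0], [0, -1, 2, 0, -1], [-1, 0, 0, 2, 0], [0, 0, -1, 0, 2]].
The roots have two lengths (squared-length ratio 2:1); the short ones are alpha_{4}. The associated Dynkin diagram is a chain of 5 nodes with a double edge at one end; the terminal node there is the unique short simple root (B_5), so the type is B_5 (the algebra so(11)).

B5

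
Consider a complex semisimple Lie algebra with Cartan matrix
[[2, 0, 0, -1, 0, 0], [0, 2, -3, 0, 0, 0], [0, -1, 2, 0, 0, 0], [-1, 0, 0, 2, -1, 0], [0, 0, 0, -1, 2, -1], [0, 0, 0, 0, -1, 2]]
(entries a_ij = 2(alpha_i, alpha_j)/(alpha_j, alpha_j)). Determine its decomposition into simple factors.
The diagram associated to this matrix has two connected components: the simple roots {alpha_1, alpha_4, alpha_5, alpha_6} form a chain of 4 nodes with single edges (A_4), and {alpha_2, alpha_3} form two nodes joined by a triple edge (G_2). A semisimple Lie algebra decomposes uniquely as the direct sum of simple ideals, one per connected component of its Dynkin diagram, so g ≅ A_4 ⊕ G_2 (dimension 24 + 14 = 38).

type A_4 ⊕ type G_2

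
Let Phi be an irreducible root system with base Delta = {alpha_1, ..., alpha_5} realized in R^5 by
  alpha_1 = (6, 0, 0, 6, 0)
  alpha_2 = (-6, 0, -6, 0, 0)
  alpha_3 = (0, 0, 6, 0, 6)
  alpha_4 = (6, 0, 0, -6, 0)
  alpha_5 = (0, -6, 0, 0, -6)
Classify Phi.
D5

Compute the Cartan integers a_ij = 2(alpha_i, alpha_j)/(alpha_j, alpha_j); the resulting 5x5 Cartan matrix is
[[2, -1, 0, 0, 0], [-1, 2, -1, -1, 0], [0, -1, 2, 0, -1], [0, -1, 0, 2, 0], [0, 0, -1, 0, 2]].
All simple roots have the same length, so the diagram is simply laced. The associated Dynkin diagram is a chain of 3 nodes with a fork of two nodes at one end (D_5), so the type is D_5 (the algebra so(10)).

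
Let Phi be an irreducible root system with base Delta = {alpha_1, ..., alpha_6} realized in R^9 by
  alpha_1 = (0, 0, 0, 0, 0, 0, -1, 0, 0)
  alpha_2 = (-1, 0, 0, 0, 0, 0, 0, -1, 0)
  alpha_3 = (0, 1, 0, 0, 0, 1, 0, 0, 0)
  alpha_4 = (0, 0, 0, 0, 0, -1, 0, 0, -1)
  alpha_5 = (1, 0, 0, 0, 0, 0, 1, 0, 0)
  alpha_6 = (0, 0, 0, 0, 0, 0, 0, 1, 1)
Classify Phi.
Compute the Cartan integers a_ij = 2(alpha_i, alpha_j)/(alpha_j, alpha_j); the resulting 6x6 Cartan matrix is
[[2, 0, 0, 0, -1, 0], [0, 2, 0, 0, -1, -1], [0, 0, 2, -1, 0, 0], [0, 0, -1, 2, 0, -1], [-2, -1, 0, 0, 2, 0], [0, -1, 0, -1, 0, 2]].
The roots have two lengths (squared-length ratio 2:1); the short ones are alpha_{1}. The associated Dynkin diagram is a chain of 6 nodes with a double edge at one end; the terminal node there is the unique short simple root (B_6), so the type is B_6 (the algebra so(13)).

B_6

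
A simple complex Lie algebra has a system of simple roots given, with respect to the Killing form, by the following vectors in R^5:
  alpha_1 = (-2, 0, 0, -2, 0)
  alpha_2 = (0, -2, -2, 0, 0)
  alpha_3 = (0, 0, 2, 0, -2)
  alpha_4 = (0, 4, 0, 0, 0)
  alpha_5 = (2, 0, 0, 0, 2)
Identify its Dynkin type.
C_5 (sp(10))

Compute the Cartan integers a_ij = 2(alpha_i, alpha_j)/(alpha_j, alpha_j); the resulting 5x5 Cartan matrix is
[[2, 0, 0, 0, -1], [0, 2, -1, -1, 0], [0, -1, 2, 0, -1], [0, -2, 0, 2, 0], [-1, 0, -1, 0, 2]].
The roots have two lengths (squared-length ratio 2:1); the short ones are alpha_{1,2,3,5}. The associated Dynkin diagram is a chain of 5 nodes with a double edge at one end; the terminal node there is the unique long simple root (C_5), so the type is C_5 (the algebra sp(10)).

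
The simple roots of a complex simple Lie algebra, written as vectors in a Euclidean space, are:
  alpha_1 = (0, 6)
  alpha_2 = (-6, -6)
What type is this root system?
Compute the Cartan integers a_ij = 2(alpha_i, alpha_j)/(alpha_j, alpha_j); the resulting 2x2 Cartan matrix is
[[2, -1], [-2, 2]].
The roots have two lengths (squared-length ratio 2:1); the short ones are alpha_{1}. The associated Dynkin diagram is a chain of 2 nodes with a double edge at one end; the terminal node there is the unique short simple root (B_2), so the type is B_2 (the algebra so(5)).

B2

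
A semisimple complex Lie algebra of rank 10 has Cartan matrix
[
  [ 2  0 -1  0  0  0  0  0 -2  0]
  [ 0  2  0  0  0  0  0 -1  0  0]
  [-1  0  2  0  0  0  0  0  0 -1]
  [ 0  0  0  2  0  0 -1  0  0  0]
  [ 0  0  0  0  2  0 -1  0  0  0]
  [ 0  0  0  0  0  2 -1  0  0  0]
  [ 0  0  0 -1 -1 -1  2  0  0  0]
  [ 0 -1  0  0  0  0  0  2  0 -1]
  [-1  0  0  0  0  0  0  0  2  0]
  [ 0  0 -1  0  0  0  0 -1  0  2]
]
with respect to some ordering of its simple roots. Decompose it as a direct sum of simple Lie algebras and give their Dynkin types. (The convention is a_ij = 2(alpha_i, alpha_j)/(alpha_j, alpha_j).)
B6 ⊕ D4

The diagram associated to this matrix has two connected components: the simple roots {alpha_1, alpha_2, alpha_3, alpha_8, alpha_9, alpha_10} form a chain of 6 nodes with a double edge at one end; the terminal node there is the unique short simple root (B_6), and {alpha_4, alpha_5, alpha_6, alpha_7} form a chain of 2 nodes with a fork of two nodes at one end (D_4). A semisimple Lie algebra decomposes uniquely as the direct sum of simple ideals, one per connected component of its Dynkin diagram, so g ≅ B_6 ⊕ D_4 (dimension 78 + 28 = 106).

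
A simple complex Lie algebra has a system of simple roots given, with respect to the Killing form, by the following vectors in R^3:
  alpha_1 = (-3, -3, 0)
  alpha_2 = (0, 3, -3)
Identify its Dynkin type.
Compute the Cartan integers a_ij = 2(alpha_i, alpha_j)/(alpha_j, alpha_j); the resulting 2x2 Cartan matrix is
[[2, -1], [-1, 2]].
All simple roots have the same length, so the diagram is simply laced. The associated Dynkin diagram is a chain of 2 nodes with single edges (A_2), so the type is A_2 (the algebra sl(3)).

A_2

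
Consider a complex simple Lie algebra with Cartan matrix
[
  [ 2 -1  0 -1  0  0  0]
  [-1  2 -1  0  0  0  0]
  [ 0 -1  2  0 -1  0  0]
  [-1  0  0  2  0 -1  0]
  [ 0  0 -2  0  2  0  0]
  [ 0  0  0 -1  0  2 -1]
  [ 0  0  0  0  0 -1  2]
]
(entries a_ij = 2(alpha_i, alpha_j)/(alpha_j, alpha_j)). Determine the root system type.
type C_7

The matrix has rank 7 with 2's on the diagonal. Reading the off-diagonal entries as Dynkin edges (a single edge where a_ij = a_ji = -1; a double or triple edge where a_ij * a_ji = 2 or 3), the diagram is a chain of 7 nodes with a double edge at one end; the terminal node there is the unique long simple root (C_7). One simple-root ordering that puts it in standard form is (alpha_7, alpha_6, alpha_4, alpha_1, alpha_2, alpha_3, alpha_5). So the algebra is type C_7, i.e. sp(14).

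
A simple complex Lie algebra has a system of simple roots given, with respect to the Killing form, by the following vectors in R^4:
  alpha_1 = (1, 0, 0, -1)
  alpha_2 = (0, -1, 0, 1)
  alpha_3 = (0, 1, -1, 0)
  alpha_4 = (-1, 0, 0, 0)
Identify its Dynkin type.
B4

Compute the Cartan integers a_ij = 2(alpha_i, alpha_j)/(alpha_j, alpha_j); the resulting 4x4 Cartan matrix is
[[2, -1, 0, -2], [-1, 2, -1, 0], [0, -1, 2, 0], [-1, 0, 0, 2]].
The roots have two lengths (squared-length ratio 2:1); the short ones are alpha_{4}. The associated Dynkin diagram is a chain of 4 nodes with a double edge at one end; the terminal node there is the unique short simple root (B_4), so the type is B_4 (the algebra so(9)).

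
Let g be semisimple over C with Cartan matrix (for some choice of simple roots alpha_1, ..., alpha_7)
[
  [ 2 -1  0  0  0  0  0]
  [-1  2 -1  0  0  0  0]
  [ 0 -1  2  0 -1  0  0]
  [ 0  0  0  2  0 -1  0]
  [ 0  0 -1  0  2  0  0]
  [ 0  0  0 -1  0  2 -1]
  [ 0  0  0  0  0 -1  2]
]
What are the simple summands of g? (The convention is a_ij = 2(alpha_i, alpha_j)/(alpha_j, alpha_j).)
A_3 ⊕ A_4

The diagram associated to this matrix has two connected components: the simple roots {alpha_4, alpha_6, alpha_7} form a chain of 3 nodes with single edges (A_3), and {alpha_1, alpha_2, alpha_3, alpha_5} form a chain of 4 nodes with single edges (A_4). A semisimple Lie algebra decomposes uniquely as the direct sum of simple ideals, one per connected component of its Dynkin diagram, so g ≅ A_3 ⊕ A_4 (dimension 15 + 24 = 39).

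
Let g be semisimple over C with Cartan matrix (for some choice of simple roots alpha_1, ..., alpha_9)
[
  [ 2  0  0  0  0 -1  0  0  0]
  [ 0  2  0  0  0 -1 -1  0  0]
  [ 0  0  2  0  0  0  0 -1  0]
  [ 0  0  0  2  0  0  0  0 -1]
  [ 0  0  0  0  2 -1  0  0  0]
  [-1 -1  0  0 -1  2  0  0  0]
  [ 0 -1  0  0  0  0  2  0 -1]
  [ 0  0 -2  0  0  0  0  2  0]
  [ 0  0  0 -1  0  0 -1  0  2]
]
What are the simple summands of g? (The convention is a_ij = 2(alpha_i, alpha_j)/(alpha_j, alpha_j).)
B_2 (so(5)) ⊕ D_7 (so(14))

The diagram associated to this matrix has two connected components: the simple roots {alpha_3, alpha_8} form a chain of 2 nodes with a double edge at one end; the terminal node there is the unique short simple root (B_2), and {alpha_1, alpha_2, alpha_4, alpha_5, alpha_6, alpha_7, alpha_9} form a chain of 5 nodes with a fork of two nodes at one end (D_7). A semisimple Lie algebra decomposes uniquely as the direct sum of simple ideals, one per connected component of its Dynkin diagram, so g ≅ B_2 ⊕ D_7 (dimension 10 + 91 = 101).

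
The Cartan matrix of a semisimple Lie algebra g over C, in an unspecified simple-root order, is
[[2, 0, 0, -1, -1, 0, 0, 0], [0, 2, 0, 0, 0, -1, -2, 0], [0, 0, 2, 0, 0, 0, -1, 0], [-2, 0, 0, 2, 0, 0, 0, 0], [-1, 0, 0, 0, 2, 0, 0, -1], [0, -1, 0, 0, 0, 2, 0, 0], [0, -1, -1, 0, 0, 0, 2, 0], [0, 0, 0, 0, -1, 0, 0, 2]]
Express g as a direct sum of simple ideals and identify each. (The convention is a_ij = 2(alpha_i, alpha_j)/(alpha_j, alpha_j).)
C_4 (sp(8)) ⊕ F_4

The diagram associated to this matrix has two connected components: the simple roots {alpha_1, alpha_4, alpha_5, alpha_8} form a chain of 4 nodes with a double edge at one end; the terminal node there is the unique long simple root (C_4), and {alpha_2, alpha_3, alpha_6, alpha_7} form a chain of 4 nodes with a double edge between the middle two (F_4). A semisimple Lie algebra decomposes uniquely as the direct sum of simple ideals, one per connected component of its Dynkin diagram, so g ≅ C_4 ⊕ F_4 (dimension 36 + 52 = 88).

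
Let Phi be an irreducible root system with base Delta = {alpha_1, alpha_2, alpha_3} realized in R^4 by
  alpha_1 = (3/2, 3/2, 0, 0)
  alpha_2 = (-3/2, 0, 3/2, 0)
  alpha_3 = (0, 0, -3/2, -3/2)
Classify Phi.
type A_3

Compute the Cartan integers a_ij = 2(alpha_i, alpha_j)/(alpha_j, alpha_j); the resulting 3x3 Cartan matrix is
[[2, -1, 0], [-1, 2, -1], [0, -1, 2]].
All simple roots have the same length, so the diagram is simply laced. The associated Dynkin diagram is a chain of 3 nodes with single edges (A_3), so the type is A_3 (the algebra sl(4)).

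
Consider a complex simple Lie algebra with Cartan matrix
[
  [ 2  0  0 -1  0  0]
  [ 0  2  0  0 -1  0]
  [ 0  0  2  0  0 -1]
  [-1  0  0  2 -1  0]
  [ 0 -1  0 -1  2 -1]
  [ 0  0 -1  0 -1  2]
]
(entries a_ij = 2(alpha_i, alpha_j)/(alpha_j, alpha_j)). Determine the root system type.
E_6

The matrix has rank 6 with 2's on the diagonal. Reading the off-diagonal entries as Dynkin edges (a single edge where a_ij = a_ji = -1; a double or triple edge where a_ij * a_ji = 2 or 3), the diagram is a chain of 5 nodes with one extra node attached to the third node from one end (E_6). One simple-root ordering that puts it in standard form is (alpha_1, alpha_2, alpha_4, alpha_5, alpha_6, alpha_3). So the algebra is type E_6.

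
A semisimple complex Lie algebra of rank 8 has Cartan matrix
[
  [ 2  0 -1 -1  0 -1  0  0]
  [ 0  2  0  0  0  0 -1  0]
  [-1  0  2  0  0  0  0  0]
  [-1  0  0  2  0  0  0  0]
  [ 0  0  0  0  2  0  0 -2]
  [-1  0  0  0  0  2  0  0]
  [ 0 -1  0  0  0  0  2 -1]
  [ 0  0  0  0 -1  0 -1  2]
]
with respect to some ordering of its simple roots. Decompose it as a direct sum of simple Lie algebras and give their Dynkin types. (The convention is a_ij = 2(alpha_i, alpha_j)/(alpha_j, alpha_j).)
type C_4 ⊕ type D_4

The diagram associated to this matrix has two connected components: the simple roots {alpha_2, alpha_5, alpha_7, alpha_8} form a chain of 4 nodes with a double edge at one end; the terminal node there is the unique long simple root (C_4), and {alpha_1, alpha_3, alpha_4, alpha_6} form a chain of 2 nodes with a fork of two nodes at one end (D_4). A semisimple Lie algebra decomposes uniquely as the direct sum of simple ideals, one per connected component of its Dynkin diagram, so g ≅ C_4 ⊕ D_4 (dimension 36 + 28 = 64).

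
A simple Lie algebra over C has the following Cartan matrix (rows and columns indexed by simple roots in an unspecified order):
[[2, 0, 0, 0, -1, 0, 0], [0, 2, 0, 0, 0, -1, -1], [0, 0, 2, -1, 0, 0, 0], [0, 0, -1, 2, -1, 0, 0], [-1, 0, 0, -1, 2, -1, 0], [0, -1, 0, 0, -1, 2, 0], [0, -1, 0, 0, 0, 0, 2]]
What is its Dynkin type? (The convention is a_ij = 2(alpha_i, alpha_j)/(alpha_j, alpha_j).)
The matrix has rank 7 with 2's on the diagonal. Reading the off-diagonal entries as Dynkin edges (a single edge where a_ij = a_ji = -1; a double or triple edge where a_ij * a_ji = 2 or 3), the diagram is a chain of 6 nodes with one extra node attached to the third node from one end (E_7). One simple-root ordering that puts it in standard form is (alpha_3, alpha_1, alpha_4, alpha_5, alpha_6, alpha_2, alpha_7). So the algebra is type E_7.

type E_7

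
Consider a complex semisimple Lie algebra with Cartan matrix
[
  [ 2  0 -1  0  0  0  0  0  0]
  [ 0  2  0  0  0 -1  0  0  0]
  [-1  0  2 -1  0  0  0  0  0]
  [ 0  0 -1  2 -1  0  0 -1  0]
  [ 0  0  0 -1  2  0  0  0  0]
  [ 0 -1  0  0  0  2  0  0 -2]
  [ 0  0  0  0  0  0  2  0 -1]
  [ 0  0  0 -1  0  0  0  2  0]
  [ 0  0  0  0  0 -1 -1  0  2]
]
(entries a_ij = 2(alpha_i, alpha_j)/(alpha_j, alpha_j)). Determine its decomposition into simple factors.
D_5 ⊕ F_4

The diagram associated to this matrix has two connected components: the simple roots {alpha_1, alpha_3, alpha_4, alpha_5, alpha_8} form a chain of 3 nodes with a fork of two nodes at one end (D_5), and {alpha_2, alpha_6, alpha_7, alpha_9} form a chain of 4 nodes with a double edge between the middle two (F_4). A semisimple Lie algebra decomposes uniquely as the direct sum of simple ideals, one per connected component of its Dynkin diagram, so g ≅ D_5 ⊕ F_4 (dimension 45 + 52 = 97).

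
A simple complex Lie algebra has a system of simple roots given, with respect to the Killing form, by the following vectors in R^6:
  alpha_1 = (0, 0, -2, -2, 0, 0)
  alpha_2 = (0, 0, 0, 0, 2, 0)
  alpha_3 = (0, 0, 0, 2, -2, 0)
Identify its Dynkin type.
Compute the Cartan integers a_ij = 2(alpha_i, alpha_j)/(alpha_j, alpha_j); the resulting 3x3 Cartan matrix is
[[2, 0, -1], [0, 2, -1], [-1, -2, 2]].
The roots have two lengths (squared-length ratio 2:1); the short ones are alpha_{2}. The associated Dynkin diagram is a chain of 3 nodes with a double edge at one end; the terminal node there is the unique short simple root (B_3), so the type is B_3 (the algebra so(7)).

B_3 (so(7))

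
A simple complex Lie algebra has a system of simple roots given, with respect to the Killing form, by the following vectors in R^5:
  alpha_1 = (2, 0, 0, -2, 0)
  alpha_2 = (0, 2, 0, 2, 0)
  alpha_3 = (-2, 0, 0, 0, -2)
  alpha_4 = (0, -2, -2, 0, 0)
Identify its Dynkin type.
Compute the Cartan integers a_ij = 2(alpha_i, alpha_j)/(alpha_j, alpha_j); the resulting 4x4 Cartan matrix is
[[2, -1, -1, 0], [-1, 2, 0, -1], [-1, 0, 2, 0], [0, -1, 0, 2]].
All simple roots have the same length, so the diagram is simply laced. The associated Dynkin diagram is a chain of 4 nodes with single edges (A_4), so the type is A_4 (the algebra sl(5)).

type A_4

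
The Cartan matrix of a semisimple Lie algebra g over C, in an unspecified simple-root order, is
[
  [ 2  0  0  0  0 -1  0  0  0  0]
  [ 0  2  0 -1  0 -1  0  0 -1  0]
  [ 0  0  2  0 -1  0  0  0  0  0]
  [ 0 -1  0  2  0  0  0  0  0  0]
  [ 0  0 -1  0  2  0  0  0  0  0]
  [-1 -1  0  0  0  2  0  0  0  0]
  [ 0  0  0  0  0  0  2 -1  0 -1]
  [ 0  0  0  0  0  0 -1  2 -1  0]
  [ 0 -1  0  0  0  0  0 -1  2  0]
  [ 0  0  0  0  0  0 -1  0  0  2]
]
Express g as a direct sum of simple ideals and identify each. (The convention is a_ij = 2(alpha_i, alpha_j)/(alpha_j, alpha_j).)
type A_2 + type E_8

The diagram associated to this matrix has two connected components: the simple roots {alpha_3, alpha_5} form a chain of 2 nodes with single edges (A_2), and {alpha_1, alpha_2, alpha_4, alpha_6, alpha_7, alpha_8, alpha_9, alpha_10} form a chain of 7 nodes with one extra node attached to the third node from one end (E_8). A semisimple Lie algebra decomposes uniquely as the direct sum of simple ideals, one per connected component of its Dynkin diagram, so g ≅ A_2 ⊕ E_8 (dimension 8 + 248 = 256).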